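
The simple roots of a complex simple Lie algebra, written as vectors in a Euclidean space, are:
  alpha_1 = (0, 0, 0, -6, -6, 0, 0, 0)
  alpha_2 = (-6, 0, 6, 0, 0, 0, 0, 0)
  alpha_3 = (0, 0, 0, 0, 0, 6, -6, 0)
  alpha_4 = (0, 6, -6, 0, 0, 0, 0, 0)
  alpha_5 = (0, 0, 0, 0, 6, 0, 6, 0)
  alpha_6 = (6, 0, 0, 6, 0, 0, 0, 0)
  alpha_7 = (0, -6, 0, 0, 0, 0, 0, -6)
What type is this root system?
A_7 (sl(8))

Compute the Cartan integers a_ij = 2(alpha_i, alpha_j)/(alpha_j, alpha_j); the resulting 7x7 Cartan matrix is
[[2, 0, 0, 0, -1, -1, 0], [0, 2, 0, -1, 0, -1, 0], [0, 0, 2, 0, -1, 0, 0], [0, -1, 0, 2, 0, 0, -1], [-1, 0, -1, 0, 2, 0, 0], [-1, -1, 0, 0, 0, 2, 0], [0, 0, 0, -1, 0, 0, 2]].
All simple roots have the same length, so the diagram is simply laced. The associated Dynkin diagram is a chain of 7 nodes with single edges (A_7), so the type is A_7 (the algebra sl(8)).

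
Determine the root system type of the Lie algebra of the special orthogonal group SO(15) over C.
type B_7

This is so(15) with 15 odd, which has dimension 15(15-1)/2 = 105 and rank (15-1)/2 = 7. In the classification of classical Lie algebras, the orthogonal algebra so(2n+1) in an odd number of variables has type B_n; here n = 7, so the Dynkin diagram is a chain of 7 nodes with a double edge at one end; the terminal node there is the unique short simple root (B_7). Hence the type is B_7.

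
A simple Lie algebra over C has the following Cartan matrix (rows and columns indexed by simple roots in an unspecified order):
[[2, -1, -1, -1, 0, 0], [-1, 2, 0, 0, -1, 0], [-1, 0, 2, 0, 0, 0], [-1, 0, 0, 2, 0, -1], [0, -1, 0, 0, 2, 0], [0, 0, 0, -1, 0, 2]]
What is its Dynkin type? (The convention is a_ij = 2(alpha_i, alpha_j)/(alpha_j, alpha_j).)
The matrix has rank 6 with 2's on the diagonal. Reading the off-diagonal entries as Dynkin edges (a single edge where a_ij = a_ji = -1; a double or triple edge where a_ij * a_ji = 2 or 3), the diagram is a chain of 5 nodes with one extra node attached to the third node from one end (E_6). One simple-root ordering that puts it in standard form is (alpha_5, alpha_3, alpha_2, alpha_1, alpha_4, alpha_6). So the algebra is type E_6.

type E_6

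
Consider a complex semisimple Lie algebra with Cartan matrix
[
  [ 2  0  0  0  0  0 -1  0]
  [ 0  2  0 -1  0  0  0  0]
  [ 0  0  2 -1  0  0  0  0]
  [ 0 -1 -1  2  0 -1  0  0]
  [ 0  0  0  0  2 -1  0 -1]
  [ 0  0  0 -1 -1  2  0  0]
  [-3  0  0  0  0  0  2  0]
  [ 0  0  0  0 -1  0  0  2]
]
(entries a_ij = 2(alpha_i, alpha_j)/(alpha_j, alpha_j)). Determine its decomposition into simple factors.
The diagram associated to this matrix has two connected components: the simple roots {alpha_2, alpha_3, alpha_4, alpha_5, alpha_6, alpha_8} form a chain of 4 nodes with a fork of two nodes at one end (D_6), and {alpha_1, alpha_7} form two nodes joined by a triple edge (G_2). A semisimple Lie algebra decomposes uniquely as the direct sum of simple ideals, one per connected component of its Dynkin diagram, so g ≅ D_6 ⊕ G_2 (dimension 66 + 14 = 80).

D_6 ⊕ G_2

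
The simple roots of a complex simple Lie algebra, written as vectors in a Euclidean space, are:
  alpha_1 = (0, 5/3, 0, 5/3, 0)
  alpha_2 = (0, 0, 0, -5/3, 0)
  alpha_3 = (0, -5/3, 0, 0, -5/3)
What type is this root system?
B3

Compute the Cartan integers a_ij = 2(alpha_i, alpha_j)/(alpha_j, alpha_j); the resulting 3x3 Cartan matrix is
[[2, -2, -1], [-1, 2, 0], [-1, 0, 2]].
The roots have two lengths (squared-length ratio 2:1); the short ones are alpha_{2}. The associated Dynkin diagram is a chain of 3 nodes with a double edge at one end; the terminal node there is the unique short simple root (B_3), so the type is B_3 (the algebra so(7)).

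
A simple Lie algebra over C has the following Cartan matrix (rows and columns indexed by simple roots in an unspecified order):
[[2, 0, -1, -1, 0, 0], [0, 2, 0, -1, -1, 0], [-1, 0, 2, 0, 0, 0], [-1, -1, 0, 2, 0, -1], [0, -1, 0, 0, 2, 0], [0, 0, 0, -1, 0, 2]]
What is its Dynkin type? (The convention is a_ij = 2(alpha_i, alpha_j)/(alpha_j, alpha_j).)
E_6

The matrix has rank 6 with 2's on the diagonal. Reading the off-diagonal entries as Dynkin edges (a single edge where a_ij = a_ji = -1; a double or triple edge where a_ij * a_ji = 2 or 3), the diagram is a chain of 5 nodes with one extra node attached to the third node from one end (E_6). One simple-root ordering that puts it in standard form is (alpha_5, alpha_6, alpha_2, alpha_4, alpha_1, alpha_3). So the algebra is type E_6.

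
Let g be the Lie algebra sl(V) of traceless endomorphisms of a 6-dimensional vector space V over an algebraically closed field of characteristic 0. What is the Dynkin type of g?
This is sl(6), which has dimension 6^2 - 1 = 35 and rank 6 - 1 = 5 (a Cartan subalgebra is the diagonal traceless matrices). In the classification of classical Lie algebras, the special linear algebra sl(n+1) has type A_n; here n = 5, so the Dynkin diagram is a chain of 5 nodes with single edges (A_5). Hence the type is A_5.

A_5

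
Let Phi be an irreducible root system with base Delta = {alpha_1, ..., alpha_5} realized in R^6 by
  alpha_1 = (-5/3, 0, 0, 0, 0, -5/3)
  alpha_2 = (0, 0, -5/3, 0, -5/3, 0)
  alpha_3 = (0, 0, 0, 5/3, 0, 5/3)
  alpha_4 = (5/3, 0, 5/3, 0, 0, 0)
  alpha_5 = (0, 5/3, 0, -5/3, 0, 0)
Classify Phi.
Compute the Cartan integers a_ij = 2(alpha_i, alpha_j)/(alpha_j, alpha_j); the resulting 5x5 Cartan matrix is
[[2, 0, -1, -1, 0], [0, 2, 0, -1, 0], [-1, 0, 2, 0, -1], [-1, -1, 0, 2, 0], [0, 0, -1, 0, 2]].
All simple roots have the same length, so the diagram is simply laced. The associated Dynkin diagram is a chain of 5 nodes with single edges (A_5), so the type is A_5 (the algebra sl(6)).

type A_5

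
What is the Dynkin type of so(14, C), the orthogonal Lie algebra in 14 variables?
This is so(14) with 14 even, which has dimension 14(14-1)/2 = 91 and rank 14/2 = 7. In the classification of classical Lie algebras, the orthogonal algebra so(2n) in an even number of variables has type D_n; here n = 7, so the Dynkin diagram is a chain of 5 nodes with a fork of two nodes at one end (D_7). Hence the type is D_7.

D7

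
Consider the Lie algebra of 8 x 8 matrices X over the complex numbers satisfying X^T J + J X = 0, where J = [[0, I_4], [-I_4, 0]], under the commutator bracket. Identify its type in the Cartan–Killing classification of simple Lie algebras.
type C_4

This is sp(8), which has dimension 8(8+1)/2 = 36 and rank 8/2 = 4. In the classification of classical Lie algebras, the symplectic algebra sp(2n) has type C_n; here n = 4, so the Dynkin diagram is a chain of 4 nodes with a double edge at one end; the terminal node there is the unique long simple root (C_4). Hence the type is C_4.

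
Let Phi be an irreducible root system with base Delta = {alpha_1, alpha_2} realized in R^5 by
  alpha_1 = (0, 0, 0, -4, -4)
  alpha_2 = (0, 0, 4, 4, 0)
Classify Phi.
type A_2

Compute the Cartan integers a_ij = 2(alpha_i, alpha_j)/(alpha_j, alpha_j); the resulting 2x2 Cartan matrix is
[[2, -1], [-1, 2]].
All simple roots have the same length, so the diagram is simply laced. The associated Dynkin diagram is a chain of 2 nodes with single edges (A_2), so the type is A_2 (the algebra sl(3)).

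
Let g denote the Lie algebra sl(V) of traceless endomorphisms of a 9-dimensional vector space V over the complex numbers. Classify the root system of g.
type A_8

This is sl(9), which has dimension 9^2 - 1 = 80 and rank 9 - 1 = 8 (a Cartan subalgebra is the diagonal traceless matrices). In the classification of classical Lie algebras, the special linear algebra sl(n+1) has type A_n; here n = 8, so the Dynkin diagram is a chain of 8 nodes with single edges (A_8). Hence the type is A_8.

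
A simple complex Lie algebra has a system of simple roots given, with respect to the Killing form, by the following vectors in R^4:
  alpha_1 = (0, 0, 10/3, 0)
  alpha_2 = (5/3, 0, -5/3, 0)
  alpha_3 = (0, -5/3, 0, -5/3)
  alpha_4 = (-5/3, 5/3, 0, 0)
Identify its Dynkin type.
Compute the Cartan integers a_ij = 2(alpha_i, alpha_j)/(alpha_j, alpha_j); the resulting 4x4 Cartan matrix is
[[2, -2, 0, 0], [-1, 2, 0, -1], [0, 0, 2, -1], [0, -1, -1, 2]].
The roots have two lengths (squared-length ratio 2:1); the short ones are alpha_{2,3,4}. The associated Dynkin diagram is a chain of 4 nodes with a double edge at one end; the terminal node there is the unique long simple root (C_4), so the type is C_4 (the algebra sp(8)).

C4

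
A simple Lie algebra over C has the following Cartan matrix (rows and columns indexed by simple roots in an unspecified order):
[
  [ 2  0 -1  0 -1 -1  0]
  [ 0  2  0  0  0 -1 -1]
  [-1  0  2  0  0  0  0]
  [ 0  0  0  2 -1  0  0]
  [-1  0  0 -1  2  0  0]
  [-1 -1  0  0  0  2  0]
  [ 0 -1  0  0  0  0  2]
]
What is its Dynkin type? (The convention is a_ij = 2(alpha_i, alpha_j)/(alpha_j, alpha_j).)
The matrix has rank 7 with 2's on the diagonal. Reading the off-diagonal entries as Dynkin edges (a single edge where a_ij = a_ji = -1; a double or triple edge where a_ij * a_ji = 2 or 3), the diagram is a chain of 6 nodes with one extra node attached to the third node from one end (E_7). One simple-root ordering that puts it in standard form is (alpha_4, alpha_3, alpha_5, alpha_1, alpha_6, alpha_2, alpha_7). So the algebra is type E_7.

E7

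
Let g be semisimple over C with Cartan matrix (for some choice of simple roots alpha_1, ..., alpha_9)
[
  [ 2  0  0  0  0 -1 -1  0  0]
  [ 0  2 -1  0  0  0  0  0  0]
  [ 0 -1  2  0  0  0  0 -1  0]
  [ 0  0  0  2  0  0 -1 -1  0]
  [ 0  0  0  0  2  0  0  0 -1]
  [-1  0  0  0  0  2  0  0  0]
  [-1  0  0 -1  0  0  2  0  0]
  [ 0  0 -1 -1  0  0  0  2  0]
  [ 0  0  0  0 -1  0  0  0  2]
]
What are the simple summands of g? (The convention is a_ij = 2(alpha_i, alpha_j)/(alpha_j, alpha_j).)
A_2 + A_7

The diagram associated to this matrix has two connected components: the simple roots {alpha_5, alpha_9} form a chain of 2 nodes with single edges (A_2), and {alpha_1, alpha_2, alpha_3, alpha_4, alpha_6, alpha_7, alpha_8} form a chain of 7 nodes with single edges (A_7). A semisimple Lie algebra decomposes uniquely as the direct sum of simple ideals, one per connected component of its Dynkin diagram, so g ≅ A_2 ⊕ A_7 (dimension 8 + 63 = 71).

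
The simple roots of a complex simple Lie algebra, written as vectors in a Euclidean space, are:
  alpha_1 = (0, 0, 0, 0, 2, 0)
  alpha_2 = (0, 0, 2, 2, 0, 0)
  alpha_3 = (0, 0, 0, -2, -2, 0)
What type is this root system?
Compute the Cartan integers a_ij = 2(alpha_i, alpha_j)/(alpha_j, alpha_j); the resulting 3x3 Cartan matrix is
[[2, 0, -1], [0, 2, -1], [-2, -1, 2]].
The roots have two lengths (squared-length ratio 2:1); the short ones are alpha_{1}. The associated Dynkin diagram is a chain of 3 nodes with a double edge at one end; the terminal node there is the unique short simple root (B_3), so the type is B_3 (the algebra so(7)).

B_3 (so(7))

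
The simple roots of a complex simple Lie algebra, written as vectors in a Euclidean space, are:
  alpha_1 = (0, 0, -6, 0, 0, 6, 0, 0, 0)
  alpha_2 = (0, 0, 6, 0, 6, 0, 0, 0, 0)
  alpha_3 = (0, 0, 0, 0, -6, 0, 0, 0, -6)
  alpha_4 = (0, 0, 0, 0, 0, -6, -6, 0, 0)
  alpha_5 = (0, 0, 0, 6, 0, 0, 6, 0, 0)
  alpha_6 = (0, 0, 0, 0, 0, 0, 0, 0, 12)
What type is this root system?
C_6

Compute the Cartan integers a_ij = 2(alpha_i, alpha_j)/(alpha_j, alpha_j); the resulting 6x6 Cartan matrix is
[[2, -1, 0, -1, 0, 0], [-1, 2, -1, 0, 0, 0], [0, -1, 2, 0, 0, -1], [-1, 0, 0, 2, -1, 0], [0, 0, 0, -1, 2, 0], [0, 0, -2, 0, 0, 2]].
The roots have two lengths (squared-length ratio 2:1); the short ones are alpha_{1,2,3,4,5}. The associated Dynkin diagram is a chain of 6 nodes with a double edge at one end; the terminal node there is the unique long simple root (C_6), so the type is C_6 (the algebra sp(12)).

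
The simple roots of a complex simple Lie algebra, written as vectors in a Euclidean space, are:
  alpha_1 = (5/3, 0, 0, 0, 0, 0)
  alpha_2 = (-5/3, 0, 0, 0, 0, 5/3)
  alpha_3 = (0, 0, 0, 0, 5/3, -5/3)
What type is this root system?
B3

Compute the Cartan integers a_ij = 2(alpha_i, alpha_j)/(alpha_j, alpha_j); the resulting 3x3 Cartan matrix is
[[2, -1, 0], [-2, 2, -1], [0, -1, 2]].
The roots have two lengths (squared-length ratio 2:1); the short ones are alpha_{1}. The associated Dynkin diagram is a chain of 3 nodes with a double edge at one end; the terminal node there is the unique short simple root (B_3), so the type is B_3 (the algebra so(7)).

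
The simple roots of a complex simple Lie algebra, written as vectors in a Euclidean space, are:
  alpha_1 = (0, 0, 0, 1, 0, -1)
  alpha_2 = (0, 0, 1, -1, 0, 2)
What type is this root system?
G_2

Compute the Cartan integers a_ij = 2(alpha_i, alpha_j)/(alpha_j, alpha_j); the resulting 2x2 Cartan matrix is
[[2, -1], [-3, 2]].
The roots have two lengths (squared-length ratio 3:1); the short ones are alpha_{1}. The associated Dynkin diagram is two nodes joined by a triple edge (G_2), so the type is G_2.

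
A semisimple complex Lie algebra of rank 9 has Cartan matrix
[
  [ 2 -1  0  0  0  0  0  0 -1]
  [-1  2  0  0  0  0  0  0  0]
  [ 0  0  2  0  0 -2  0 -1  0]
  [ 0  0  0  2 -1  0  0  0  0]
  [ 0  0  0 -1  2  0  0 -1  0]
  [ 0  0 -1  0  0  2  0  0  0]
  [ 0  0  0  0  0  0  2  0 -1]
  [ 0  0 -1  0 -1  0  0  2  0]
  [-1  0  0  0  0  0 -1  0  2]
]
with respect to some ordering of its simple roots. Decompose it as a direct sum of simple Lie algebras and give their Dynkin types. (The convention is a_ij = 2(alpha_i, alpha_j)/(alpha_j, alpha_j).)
type A_4 + type B_5

The diagram associated to this matrix has two connected components: the simple roots {alpha_1, alpha_2, alpha_7, alpha_9} form a chain of 4 nodes with single edges (A_4), and {alpha_3, alpha_4, alpha_5, alpha_6, alpha_8} form a chain of 5 nodes with a double edge at one end; the terminal node there is the unique short simple root (B_5). A semisimple Lie algebra decomposes uniquely as the direct sum of simple ideals, one per connected component of its Dynkin diagram, so g ≅ A_4 ⊕ B_5 (dimension 24 + 55 = 79).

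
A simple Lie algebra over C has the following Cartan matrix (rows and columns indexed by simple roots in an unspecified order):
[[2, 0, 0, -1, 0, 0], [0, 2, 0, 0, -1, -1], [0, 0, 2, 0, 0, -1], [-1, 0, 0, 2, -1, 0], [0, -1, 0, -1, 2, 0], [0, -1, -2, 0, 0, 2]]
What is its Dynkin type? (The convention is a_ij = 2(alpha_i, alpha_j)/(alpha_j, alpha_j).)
type B_6

The matrix has rank 6 with 2's on the diagonal. Reading the off-diagonal entries as Dynkin edges (a single edge where a_ij = a_ji = -1; a double or triple edge where a_ij * a_ji = 2 or 3), the diagram is a chain of 6 nodes with a double edge at one end; the terminal node there is the unique short simple root (B_6). One simple-root ordering that puts it in standard form is (alpha_1, alpha_4, alpha_5, alpha_2, alpha_6, alpha_3). So the algebra is type B_6, i.e. so(13).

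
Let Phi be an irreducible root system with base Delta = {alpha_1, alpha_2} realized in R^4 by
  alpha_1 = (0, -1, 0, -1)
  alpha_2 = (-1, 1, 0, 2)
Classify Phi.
Compute the Cartan integers a_ij = 2(alpha_i, alpha_j)/(alpha_j, alpha_j); the resulting 2x2 Cartan matrix is
[[2, -1], [-3, 2]].
The roots have two lengths (squared-length ratio 3:1); the short ones are alpha_{1}. The associated Dynkin diagram is two nodes joined by a triple edge (G_2), so the type is G_2.

G_2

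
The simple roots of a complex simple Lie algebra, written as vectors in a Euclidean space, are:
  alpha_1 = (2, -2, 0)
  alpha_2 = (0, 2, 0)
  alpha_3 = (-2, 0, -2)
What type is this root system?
type B_3

Compute the Cartan integers a_ij = 2(alpha_i, alpha_j)/(alpha_j, alpha_j); the resulting 3x3 Cartan matrix is
[[2, -2, -1], [-1, 2, 0], [-1, 0, 2]].
The roots have two lengths (squared-length ratio 2:1); the short ones are alpha_{2}. The associated Dynkin diagram is a chain of 3 nodes with a double edge at one end; the terminal node there is the unique short simple root (B_3), so the type is B_3 (the algebra so(7)).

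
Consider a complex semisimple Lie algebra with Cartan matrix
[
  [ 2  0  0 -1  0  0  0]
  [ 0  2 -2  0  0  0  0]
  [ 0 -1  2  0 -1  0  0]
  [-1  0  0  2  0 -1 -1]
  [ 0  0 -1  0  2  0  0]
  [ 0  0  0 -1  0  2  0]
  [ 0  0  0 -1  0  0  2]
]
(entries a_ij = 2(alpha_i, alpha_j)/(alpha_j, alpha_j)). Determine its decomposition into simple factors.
C3 + D4

The diagram associated to this matrix has two connected components: the simple roots {alpha_2, alpha_3, alpha_5} form a chain of 3 nodes with a double edge at one end; the terminal node there is the unique long simple root (C_3), and {alpha_1, alpha_4, alpha_6, alpha_7} form a chain of 2 nodes with a fork of two nodes at one end (D_4). A semisimple Lie algebra decomposes uniquely as the direct sum of simple ideals, one per connected component of its Dynkin diagram, so g ≅ C_3 ⊕ D_4 (dimension 21 + 28 = 49).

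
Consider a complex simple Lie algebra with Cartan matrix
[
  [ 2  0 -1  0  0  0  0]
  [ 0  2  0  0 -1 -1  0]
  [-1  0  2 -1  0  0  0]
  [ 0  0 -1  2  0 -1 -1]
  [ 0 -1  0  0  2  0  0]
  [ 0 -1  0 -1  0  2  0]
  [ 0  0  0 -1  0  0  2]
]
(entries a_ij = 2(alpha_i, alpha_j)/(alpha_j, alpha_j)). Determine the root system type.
E7

The matrix has rank 7 with 2's on the diagonal. Reading the off-diagonal entries as Dynkin edges (a single edge where a_ij = a_ji = -1; a double or triple edge where a_ij * a_ji = 2 or 3), the diagram is a chain of 6 nodes with one extra node attached to the third node from one end (E_7). One simple-root ordering that puts it in standard form is (alpha_1, alpha_7, alpha_3, alpha_4, alpha_6, alpha_2, alpha_5). So the algebra is type E_7.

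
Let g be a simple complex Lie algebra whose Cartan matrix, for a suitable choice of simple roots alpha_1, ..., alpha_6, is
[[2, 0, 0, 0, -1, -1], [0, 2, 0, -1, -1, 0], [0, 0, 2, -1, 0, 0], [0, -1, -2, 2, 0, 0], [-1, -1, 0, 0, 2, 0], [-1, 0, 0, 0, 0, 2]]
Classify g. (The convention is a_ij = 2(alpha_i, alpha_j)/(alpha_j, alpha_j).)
B6

The matrix has rank 6 with 2's on the diagonal. Reading the off-diagonal entries as Dynkin edges (a single edge where a_ij = a_ji = -1; a double or triple edge where a_ij * a_ji = 2 or 3), the diagram is a chain of 6 nodes with a double edge at one end; the terminal node there is the unique short simple root (B_6). One simple-root ordering that puts it in standard form is (alpha_6, alpha_1, alpha_5, alpha_2, alpha_4, alpha_3). So the algebra is type B_6, i.e. so(13).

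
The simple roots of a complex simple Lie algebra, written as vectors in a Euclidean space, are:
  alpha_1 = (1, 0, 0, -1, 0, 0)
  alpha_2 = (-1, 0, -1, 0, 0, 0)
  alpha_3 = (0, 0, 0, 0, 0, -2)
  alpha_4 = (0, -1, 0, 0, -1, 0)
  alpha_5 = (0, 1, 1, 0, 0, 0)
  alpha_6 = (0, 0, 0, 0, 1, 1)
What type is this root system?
C_6 (sp(12))

Compute the Cartan integers a_ij = 2(alpha_i, alpha_j)/(alpha_j, alpha_j); the resulting 6x6 Cartan matrix is
[[2, -1, 0, 0, 0, 0], [-1, 2, 0, 0, -1, 0], [0, 0, 2, 0, 0, -2], [0, 0, 0, 2, -1, -1], [0, -1, 0, -1, 2, 0], [0, 0, -1, -1, 0, 2]].
The roots have two lengths (squared-length ratio 2:1); the short ones are alpha_{1,2,4,5,6}. The associated Dynkin diagram is a chain of 6 nodes with a double edge at one end; the terminal node there is the unique long simple root (C_6), so the type is C_6 (the algebra sp(12)).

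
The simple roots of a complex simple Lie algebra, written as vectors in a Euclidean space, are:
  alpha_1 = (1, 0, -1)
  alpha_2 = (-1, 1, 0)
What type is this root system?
Compute the Cartan integers a_ij = 2(alpha_i, alpha_j)/(alpha_j, alpha_j); the resulting 2x2 Cartan matrix is
[[2, -1], [-1, 2]].
All simple roots have the same length, so the diagram is simply laced. The associated Dynkin diagram is a chain of 2 nodes with single edges (A_2), so the type is A_2 (the algebra sl(3)).

A_2 (sl(3))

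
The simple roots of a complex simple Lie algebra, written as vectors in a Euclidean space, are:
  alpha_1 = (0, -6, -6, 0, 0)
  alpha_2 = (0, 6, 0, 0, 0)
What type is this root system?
Compute the Cartan integers a_ij = 2(alpha_i, alpha_j)/(alpha_j, alpha_j); the resulting 2x2 Cartan matrix is
[[2, -2], [-1, 2]].
The roots have two lengths (squared-length ratio 2:1); the short ones are alpha_{2}. The associated Dynkin diagram is a chain of 2 nodes with a double edge at one end; the terminal node there is the unique short simple root (B_2), so the type is B_2 (the algebra so(5)).

type B_2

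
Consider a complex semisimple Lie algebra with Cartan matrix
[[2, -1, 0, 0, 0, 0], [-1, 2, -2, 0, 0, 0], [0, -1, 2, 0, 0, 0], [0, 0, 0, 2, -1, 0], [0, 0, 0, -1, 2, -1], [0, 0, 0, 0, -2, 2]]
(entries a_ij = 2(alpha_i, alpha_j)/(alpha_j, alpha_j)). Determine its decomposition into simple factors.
B_3 (so(7)) ⊕ C_3 (sp(6))

The diagram associated to this matrix has two connected components: the simple roots {alpha_1, alpha_2, alpha_3} form a chain of 3 nodes with a double edge at one end; the terminal node there is the unique short simple root (B_3), and {alpha_4, alpha_5, alpha_6} form a chain of 3 nodes with a double edge at one end; the terminal node there is the unique long simple root (C_3). A semisimple Lie algebra decomposes uniquely as the direct sum of simple ideals, one per connected component of its Dynkin diagram, so g ≅ B_3 ⊕ C_3 (dimension 21 + 21 = 42).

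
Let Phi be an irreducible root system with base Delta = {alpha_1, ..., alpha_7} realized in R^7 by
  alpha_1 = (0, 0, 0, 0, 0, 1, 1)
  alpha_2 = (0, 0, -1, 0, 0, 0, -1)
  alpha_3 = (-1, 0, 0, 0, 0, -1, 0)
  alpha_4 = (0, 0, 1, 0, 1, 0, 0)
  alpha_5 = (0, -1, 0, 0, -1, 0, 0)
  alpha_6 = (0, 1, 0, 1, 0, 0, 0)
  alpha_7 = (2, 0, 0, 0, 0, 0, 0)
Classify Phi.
C_7

Compute the Cartan integers a_ij = 2(alpha_i, alpha_j)/(alpha_j, alpha_j); the resulting 7x7 Cartan matrix is
[[2, -1, -1, 0, 0, 0, 0], [-1, 2, 0, -1, 0, 0, 0], [-1, 0, 2, 0, 0, 0, -1], [0, -1, 0, 2, -1, 0, 0], [0, 0, 0, -1, 2, -1, 0], [0, 0, 0, 0, -1, 2, 0], [0, 0, -2, 0, 0, 0, 2]].
The roots have two lengths (squared-length ratio 2:1); the short ones are alpha_{1,2,3,4,5,6}. The associated Dynkin diagram is a chain of 7 nodes with a double edge at one end; the terminal node there is the unique long simple root (C_7), so the type is C_7 (the algebra sp(14)).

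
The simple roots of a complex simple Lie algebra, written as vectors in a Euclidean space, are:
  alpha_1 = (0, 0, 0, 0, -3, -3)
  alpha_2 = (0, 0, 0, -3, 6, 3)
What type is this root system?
G2

Compute the Cartan integers a_ij = 2(alpha_i, alpha_j)/(alpha_j, alpha_j); the resulting 2x2 Cartan matrix is
[[2, -1], [-3, 2]].
The roots have two lengths (squared-length ratio 3:1); the short ones are alpha_{1}. The associated Dynkin diagram is two nodes joined by a triple edge (G_2), so the type is G_2.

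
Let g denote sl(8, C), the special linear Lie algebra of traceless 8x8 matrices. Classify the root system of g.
This is sl(8), which has dimension 8^2 - 1 = 63 and rank 8 - 1 = 7 (a Cartan subalgebra is the diagonal traceless matrices). In the classification of classical Lie algebras, the special linear algebra sl(n+1) has type A_n; here n = 7, so the Dynkin diagram is a chain of 7 nodes with single edges (A_7). Hence the type is A_7.

type A_7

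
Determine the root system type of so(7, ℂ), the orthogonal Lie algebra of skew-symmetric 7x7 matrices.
This is so(7) with 7 odd, which has dimension 7(7-1)/2 = 21 and rank (7-1)/2 = 3. In the classification of classical Lie algebras, the orthogonal algebra so(2n+1) in an odd number of variables has type B_n; here n = 3, so the Dynkin diagram is a chain of 3 nodes with a double edge at one end; the terminal node there is the unique short simple root (B_3). Hence the type is B_3.

B3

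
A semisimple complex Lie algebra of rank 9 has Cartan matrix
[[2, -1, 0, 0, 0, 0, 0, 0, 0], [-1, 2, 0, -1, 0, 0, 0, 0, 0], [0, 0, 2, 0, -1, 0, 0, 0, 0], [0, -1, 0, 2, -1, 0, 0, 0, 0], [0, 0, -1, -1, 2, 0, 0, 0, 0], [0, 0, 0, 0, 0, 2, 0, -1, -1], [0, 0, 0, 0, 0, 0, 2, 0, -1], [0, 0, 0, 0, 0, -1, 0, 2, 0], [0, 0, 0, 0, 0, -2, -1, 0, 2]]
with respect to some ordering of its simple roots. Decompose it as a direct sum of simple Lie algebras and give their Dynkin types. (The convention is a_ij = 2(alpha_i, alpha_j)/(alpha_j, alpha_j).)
type A_5 ⊕ type F_4

The diagram associated to this matrix has two connected components: the simple roots {alpha_1, alpha_2, alpha_3, alpha_4, alpha_5} form a chain of 5 nodes with single edges (A_5), and {alpha_6, alpha_7, alpha_8, alpha_9} form a chain of 4 nodes with a double edge between the middle two (F_4). A semisimple Lie algebra decomposes uniquely as the direct sum of simple ideals, one per connected component of its Dynkin diagram, so g ≅ A_5 ⊕ F_4 (dimension 35 + 52 = 87).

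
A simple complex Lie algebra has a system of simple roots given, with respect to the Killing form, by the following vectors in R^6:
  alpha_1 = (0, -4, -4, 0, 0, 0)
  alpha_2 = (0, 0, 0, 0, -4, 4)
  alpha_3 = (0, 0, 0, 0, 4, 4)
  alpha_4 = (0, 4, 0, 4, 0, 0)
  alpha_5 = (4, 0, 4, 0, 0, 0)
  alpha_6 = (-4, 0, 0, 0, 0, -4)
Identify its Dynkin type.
type D_6

Compute the Cartan integers a_ij = 2(alpha_i, alpha_j)/(alpha_j, alpha_j); the resulting 6x6 Cartan matrix is
[[2, 0, 0, -1, -1, 0], [0, 2, 0, 0, 0, -1], [0, 0, 2, 0, 0, -1], [-1, 0, 0, 2, 0, 0], [-1, 0, 0, 0, 2, -1], [0, -1, -1, 0, -1, 2]].
All simple roots have the same length, so the diagram is simply laced. The associated Dynkin diagram is a chain of 4 nodes with a fork of two nodes at one end (D_6), so the type is D_6 (the algebra so(12)).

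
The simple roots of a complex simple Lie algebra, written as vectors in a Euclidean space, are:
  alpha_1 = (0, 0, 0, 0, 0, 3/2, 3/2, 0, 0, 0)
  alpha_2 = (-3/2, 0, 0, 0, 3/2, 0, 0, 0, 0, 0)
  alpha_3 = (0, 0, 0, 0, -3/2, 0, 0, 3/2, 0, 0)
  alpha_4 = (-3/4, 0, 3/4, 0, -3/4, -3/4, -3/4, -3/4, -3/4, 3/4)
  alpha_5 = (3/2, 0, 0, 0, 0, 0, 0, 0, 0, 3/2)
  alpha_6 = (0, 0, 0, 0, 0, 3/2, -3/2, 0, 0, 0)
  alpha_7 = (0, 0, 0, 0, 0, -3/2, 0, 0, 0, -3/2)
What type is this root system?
Compute the Cartan integers a_ij = 2(alpha_i, alpha_j)/(alpha_j, alpha_j); the resulting 7x7 Cartan matrix is
[[2, 0, 0, -1, 0, 0, -1], [0, 2, -1, 0, -1, 0, 0], [0, -1, 2, 0, 0, 0, 0], [-1, 0, 0, 2, 0, 0, 0], [0, -1, 0, 0, 2, 0, -1], [0, 0, 0, 0, 0, 2, -1], [-1, 0, 0, 0, -1, -1, 2]].
All simple roots have the same length, so the diagram is simply laced. The associated Dynkin diagram is a chain of 6 nodes with one extra node attached to the third node from one end (E_7), so the type is E_7.

E_7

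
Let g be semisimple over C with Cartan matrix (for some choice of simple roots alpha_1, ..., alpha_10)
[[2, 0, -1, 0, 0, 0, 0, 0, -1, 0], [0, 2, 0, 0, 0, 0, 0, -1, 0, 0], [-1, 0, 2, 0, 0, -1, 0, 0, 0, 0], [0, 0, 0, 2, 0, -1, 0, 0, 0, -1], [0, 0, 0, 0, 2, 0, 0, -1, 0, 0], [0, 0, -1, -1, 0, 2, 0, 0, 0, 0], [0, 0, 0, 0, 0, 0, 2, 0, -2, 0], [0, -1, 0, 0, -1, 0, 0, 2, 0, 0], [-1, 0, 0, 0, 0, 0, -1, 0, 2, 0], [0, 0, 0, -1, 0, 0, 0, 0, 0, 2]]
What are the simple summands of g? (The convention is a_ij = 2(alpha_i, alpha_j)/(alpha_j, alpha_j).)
The diagram associated to this matrix has two connected components: the simple roots {alpha_2, alpha_5, alpha_8} form a chain of 3 nodes with single edges (A_3), and {alpha_1, alpha_3, alpha_4, alpha_6, alpha_7, alpha_9, alpha_10} form a chain of 7 nodes with a double edge at one end; the terminal node there is the unique long simple root (C_7). A semisimple Lie algebra decomposes uniquely as the direct sum of simple ideals, one per connected component of its Dynkin diagram, so g ≅ A_3 ⊕ C_7 (dimension 15 + 105 = 120).

A3 + C7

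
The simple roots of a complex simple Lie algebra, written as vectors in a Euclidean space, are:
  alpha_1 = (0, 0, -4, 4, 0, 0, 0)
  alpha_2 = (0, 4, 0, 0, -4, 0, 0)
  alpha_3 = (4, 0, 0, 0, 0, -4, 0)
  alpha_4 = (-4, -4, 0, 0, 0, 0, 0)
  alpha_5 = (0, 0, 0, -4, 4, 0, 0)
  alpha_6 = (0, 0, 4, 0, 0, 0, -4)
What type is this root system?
type A_6

Compute the Cartan integers a_ij = 2(alpha_i, alpha_j)/(alpha_j, alpha_j); the resulting 6x6 Cartan matrix is
[[2, 0, 0, 0, -1, -1], [0, 2, 0, -1, -1, 0], [0, 0, 2, -1, 0, 0], [0, -1, -1, 2, 0, 0], [-1, -1, 0, 0, 2, 0], [-1, 0, 0, 0, 0, 2]].
All simple roots have the same length, so the diagram is simply laced. The associated Dynkin diagram is a chain of 6 nodes with single edges (A_6), so the type is A_6 (the algebra sl(7)).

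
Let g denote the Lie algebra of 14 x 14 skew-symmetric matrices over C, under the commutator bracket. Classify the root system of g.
D_7 (so(14))

This is so(14) with 14 even, which has dimension 14(14-1)/2 = 91 and rank 14/2 = 7. In the classification of classical Lie algebras, the orthogonal algebra so(2n) in an even number of variables has type D_n; here n = 7, so the Dynkin diagram is a chain of 5 nodes with a fork of two nodes at one end (D_7). Hence the type is D_7.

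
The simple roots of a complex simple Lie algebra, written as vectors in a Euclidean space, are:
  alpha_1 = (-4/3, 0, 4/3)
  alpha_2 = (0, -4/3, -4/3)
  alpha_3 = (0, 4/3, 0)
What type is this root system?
B_3

Compute the Cartan integers a_ij = 2(alpha_i, alpha_j)/(alpha_j, alpha_j); the resulting 3x3 Cartan matrix is
[[2, -1, 0], [-1, 2, -2], [0, -1, 2]].
The roots have two lengths (squared-length ratio 2:1); the short ones are alpha_{3}. The associated Dynkin diagram is a chain of 3 nodes with a double edge at one end; the terminal node there is the unique short simple root (B_3), so the type is B_3 (the algebra so(7)).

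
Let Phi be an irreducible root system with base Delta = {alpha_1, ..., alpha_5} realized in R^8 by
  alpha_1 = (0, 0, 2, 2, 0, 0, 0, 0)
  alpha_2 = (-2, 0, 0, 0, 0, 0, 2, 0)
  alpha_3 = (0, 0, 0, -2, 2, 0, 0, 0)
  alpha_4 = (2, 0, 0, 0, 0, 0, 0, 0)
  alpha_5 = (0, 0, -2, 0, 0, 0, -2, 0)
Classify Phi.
Compute the Cartan integers a_ij = 2(alpha_i, alpha_j)/(alpha_j, alpha_j); the resulting 5x5 Cartan matrix is
[[2, 0, -1, 0, -1], [0, 2, 0, -2, -1], [-1, 0, 2, 0, 0], [0, -1, 0, 2, 0], [-1, -1, 0, 0, 2]].
The roots have two lengths (squared-length ratio 2:1); the short ones are alpha_{4}. The associated Dynkin diagram is a chain of 5 nodes with a double edge at one end; the terminal node there is the unique short simple root (B_5), so the type is B_5 (the algebra so(11)).

B_5 (so(11))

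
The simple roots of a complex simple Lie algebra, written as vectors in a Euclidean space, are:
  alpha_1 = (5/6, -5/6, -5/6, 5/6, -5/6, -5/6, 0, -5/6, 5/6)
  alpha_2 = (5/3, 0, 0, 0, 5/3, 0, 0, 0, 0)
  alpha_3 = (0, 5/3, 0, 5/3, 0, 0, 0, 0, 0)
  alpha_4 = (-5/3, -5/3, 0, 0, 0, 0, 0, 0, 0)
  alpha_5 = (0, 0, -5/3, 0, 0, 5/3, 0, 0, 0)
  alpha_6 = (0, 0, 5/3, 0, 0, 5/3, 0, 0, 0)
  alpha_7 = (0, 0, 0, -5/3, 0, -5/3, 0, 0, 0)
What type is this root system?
Compute the Cartan integers a_ij = 2(alpha_i, alpha_j)/(alpha_j, alpha_j); the resulting 7x7 Cartan matrix is
[[2, 0, 0, 0, 0, -1, 0], [0, 2, 0, -1, 0, 0, 0], [0, 0, 2, -1, 0, 0, -1], [0, -1, -1, 2, 0, 0, 0], [0, 0, 0, 0, 2, 0, -1], [-1, 0, 0, 0, 0, 2, -1], [0, 0, -1, 0, -1, -1, 2]].
All simple roots have the same length, so the diagram is simply laced. The associated Dynkin diagram is a chain of 6 nodes with one extra node attached to the third node from one end (E_7), so the type is E_7.

E7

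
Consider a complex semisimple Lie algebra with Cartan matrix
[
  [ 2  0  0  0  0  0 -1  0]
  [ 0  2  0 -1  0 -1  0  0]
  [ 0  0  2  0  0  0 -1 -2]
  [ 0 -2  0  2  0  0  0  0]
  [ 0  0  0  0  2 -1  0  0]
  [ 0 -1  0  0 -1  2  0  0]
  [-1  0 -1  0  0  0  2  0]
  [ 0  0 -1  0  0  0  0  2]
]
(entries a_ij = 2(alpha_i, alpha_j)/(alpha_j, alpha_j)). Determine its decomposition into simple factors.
B4 ⊕ C4

The diagram associated to this matrix has two connected components: the simple roots {alpha_1, alpha_3, alpha_7, alpha_8} form a chain of 4 nodes with a double edge at one end; the terminal node there is the unique short simple root (B_4), and {alpha_2, alpha_4, alpha_5, alpha_6} form a chain of 4 nodes with a double edge at one end; the terminal node there is the unique long simple root (C_4). A semisimple Lie algebra decomposes uniquely as the direct sum of simple ideals, one per connected component of its Dynkin diagram, so g ≅ B_4 ⊕ C_4 (dimension 36 + 36 = 72).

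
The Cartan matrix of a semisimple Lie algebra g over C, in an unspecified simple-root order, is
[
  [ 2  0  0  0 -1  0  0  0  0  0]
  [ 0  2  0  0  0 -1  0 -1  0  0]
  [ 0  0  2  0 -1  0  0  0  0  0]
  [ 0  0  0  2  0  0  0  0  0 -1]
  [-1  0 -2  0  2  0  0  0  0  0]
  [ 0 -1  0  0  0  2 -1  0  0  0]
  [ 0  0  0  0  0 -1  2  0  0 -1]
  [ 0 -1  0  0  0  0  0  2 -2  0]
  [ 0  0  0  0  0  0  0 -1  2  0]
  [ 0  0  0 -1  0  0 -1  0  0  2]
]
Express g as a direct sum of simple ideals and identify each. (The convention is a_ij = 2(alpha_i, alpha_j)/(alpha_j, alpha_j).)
The diagram associated to this matrix has two connected components: the simple roots {alpha_1, alpha_3, alpha_5} form a chain of 3 nodes with a double edge at one end; the terminal node there is the unique short simple root (B_3), and {alpha_2, alpha_4, alpha_6, alpha_7, alpha_8, alpha_9, alpha_10} form a chain of 7 nodes with a double edge at one end; the terminal node there is the unique short simple root (B_7). A semisimple Lie algebra decomposes uniquely as the direct sum of simple ideals, one per connected component of its Dynkin diagram, so g ≅ B_3 ⊕ B_7 (dimension 21 + 105 = 126).

B3 ⊕ B7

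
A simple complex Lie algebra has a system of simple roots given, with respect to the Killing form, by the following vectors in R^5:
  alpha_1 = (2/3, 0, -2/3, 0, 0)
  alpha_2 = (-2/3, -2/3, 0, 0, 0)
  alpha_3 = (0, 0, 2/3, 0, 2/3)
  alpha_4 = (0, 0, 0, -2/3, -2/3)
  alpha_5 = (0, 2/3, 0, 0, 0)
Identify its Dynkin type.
Compute the Cartan integers a_ij = 2(alpha_i, alpha_j)/(alpha_j, alpha_j); the resulting 5x5 Cartan matrix is
[[2, -1, -1, 0, 0], [-1, 2, 0, 0, -2], [-1, 0, 2, -1, 0], [0, 0, -1, 2, 0], [0, -1, 0, 0, 2]].
The roots have two lengths (squared-length ratio 2:1); the short ones are alpha_{5}. The associated Dynkin diagram is a chain of 5 nodes with a double edge at one end; the terminal node there is the unique short simple root (B_5), so the type is B_5 (the algebra so(11)).

B5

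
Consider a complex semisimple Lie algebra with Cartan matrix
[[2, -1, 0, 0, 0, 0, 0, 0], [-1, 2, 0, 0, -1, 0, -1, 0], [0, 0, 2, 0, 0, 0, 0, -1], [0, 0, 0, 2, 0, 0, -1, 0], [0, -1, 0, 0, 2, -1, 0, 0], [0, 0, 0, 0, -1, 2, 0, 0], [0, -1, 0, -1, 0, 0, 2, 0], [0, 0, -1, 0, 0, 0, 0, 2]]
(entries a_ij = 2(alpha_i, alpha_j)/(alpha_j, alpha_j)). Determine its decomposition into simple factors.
A_2 (sl(3)) ⊕ E_6

The diagram associated to this matrix has two connected components: the simple roots {alpha_3, alpha_8} form a chain of 2 nodes with single edges (A_2), and {alpha_1, alpha_2, alpha_4, alpha_5, alpha_6, alpha_7} form a chain of 5 nodes with one extra node attached to the third node from one end (E_6). A semisimple Lie algebra decomposes uniquely as the direct sum of simple ideals, one per connected component of its Dynkin diagram, so g ≅ A_2 ⊕ E_6 (dimension 8 + 78 = 86).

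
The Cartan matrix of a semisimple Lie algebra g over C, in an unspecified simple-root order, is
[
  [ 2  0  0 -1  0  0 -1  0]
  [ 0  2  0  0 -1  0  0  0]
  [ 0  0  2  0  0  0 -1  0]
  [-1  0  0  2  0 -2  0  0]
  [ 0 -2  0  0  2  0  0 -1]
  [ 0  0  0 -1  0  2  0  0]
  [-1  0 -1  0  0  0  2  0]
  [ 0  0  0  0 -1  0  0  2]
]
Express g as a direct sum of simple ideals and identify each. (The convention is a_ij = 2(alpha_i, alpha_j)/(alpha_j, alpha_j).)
B_3 (so(7)) + B_5 (so(11))

The diagram associated to this matrix has two connected components: the simple roots {alpha_2, alpha_5, alpha_8} form a chain of 3 nodes with a double edge at one end; the terminal node there is the unique short simple root (B_3), and {alpha_1, alpha_3, alpha_4, alpha_6, alpha_7} form a chain of 5 nodes with a double edge at one end; the terminal node there is the unique short simple root (B_5). A semisimple Lie algebra decomposes uniquely as the direct sum of simple ideals, one per connected component of its Dynkin diagram, so g ≅ B_3 ⊕ B_5 (dimension 21 + 55 = 76).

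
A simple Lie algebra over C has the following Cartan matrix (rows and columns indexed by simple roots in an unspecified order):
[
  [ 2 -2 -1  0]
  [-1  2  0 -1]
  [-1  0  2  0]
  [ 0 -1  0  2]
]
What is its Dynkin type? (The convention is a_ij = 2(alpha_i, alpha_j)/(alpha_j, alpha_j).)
The matrix has rank 4 with 2's on the diagonal. Reading the off-diagonal entries as Dynkin edges (a single edge where a_ij = a_ji = -1; a double or triple edge where a_ij * a_ji = 2 or 3), the diagram is a chain of 4 nodes with a double edge between the middle two (F_4). One simple-root ordering that puts it in standard form is (alpha_3, alpha_1, alpha_2, alpha_4). So the algebra is type F_4.

F_4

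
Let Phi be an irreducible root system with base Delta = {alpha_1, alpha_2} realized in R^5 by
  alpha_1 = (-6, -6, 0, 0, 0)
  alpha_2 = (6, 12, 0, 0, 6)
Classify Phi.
type G_2

Compute the Cartan integers a_ij = 2(alpha_i, alpha_j)/(alpha_j, alpha_j); the resulting 2x2 Cartan matrix is
[[2, -1], [-3, 2]].
The roots have two lengths (squared-length ratio 3:1); the short ones are alpha_{1}. The associated Dynkin diagram is two nodes joined by a triple edge (G_2), so the type is G_2.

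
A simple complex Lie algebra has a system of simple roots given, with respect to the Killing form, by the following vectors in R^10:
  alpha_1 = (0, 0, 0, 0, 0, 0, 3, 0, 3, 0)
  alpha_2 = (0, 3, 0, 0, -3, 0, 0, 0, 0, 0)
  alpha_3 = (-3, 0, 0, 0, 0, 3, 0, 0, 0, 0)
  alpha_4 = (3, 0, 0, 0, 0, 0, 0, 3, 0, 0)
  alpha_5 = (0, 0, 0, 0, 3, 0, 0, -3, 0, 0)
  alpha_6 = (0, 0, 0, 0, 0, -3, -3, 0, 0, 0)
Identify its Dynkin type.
Compute the Cartan integers a_ij = 2(alpha_i, alpha_j)/(alpha_j, alpha_j); the resulting 6x6 Cartan matrix is
[[2, 0, 0, 0, 0, -1], [0, 2, 0, 0, -1, 0], [0, 0, 2, -1, 0, -1], [0, 0, -1, 2, -1, 0], [0, -1, 0, -1, 2, 0], [-1, 0, -1, 0, 0, 2]].
All simple roots have the same length, so the diagram is simply laced. The associated Dynkin diagram is a chain of 6 nodes with single edges (A_6), so the type is A_6 (the algebra sl(7)).

type A_6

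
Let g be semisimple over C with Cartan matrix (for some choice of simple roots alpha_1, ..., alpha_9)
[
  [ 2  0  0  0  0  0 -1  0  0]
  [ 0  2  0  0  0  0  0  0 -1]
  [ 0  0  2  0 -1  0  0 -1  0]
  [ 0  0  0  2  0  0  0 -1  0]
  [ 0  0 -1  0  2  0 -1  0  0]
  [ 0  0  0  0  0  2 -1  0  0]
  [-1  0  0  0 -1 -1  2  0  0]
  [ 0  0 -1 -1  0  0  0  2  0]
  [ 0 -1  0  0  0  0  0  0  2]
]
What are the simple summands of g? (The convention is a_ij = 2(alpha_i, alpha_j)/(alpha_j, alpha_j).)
A_2 (sl(3)) ⊕ D_7 (so(14))

The diagram associated to this matrix has two connected components: the simple roots {alpha_2, alpha_9} form a chain of 2 nodes with single edges (A_2), and {alpha_1, alpha_3, alpha_4, alpha_5, alpha_6, alpha_7, alpha_8} form a chain of 5 nodes with a fork of two nodes at one end (D_7). A semisimple Lie algebra decomposes uniquely as the direct sum of simple ideals, one per connected component of its Dynkin diagram, so g ≅ A_2 ⊕ D_7 (dimension 8 + 91 = 99).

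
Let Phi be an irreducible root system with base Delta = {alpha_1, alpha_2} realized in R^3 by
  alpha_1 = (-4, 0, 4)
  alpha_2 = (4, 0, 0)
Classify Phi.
Compute the Cartan integers a_ij = 2(alpha_i, alpha_j)/(alpha_j, alpha_j); the resulting 2x2 Cartan matrix is
[[2, -2], [-1, 2]].
The roots have two lengths (squared-length ratio 2:1); the short ones are alpha_{2}. The associated Dynkin diagram is a chain of 2 nodes with a double edge at one end; the terminal node there is the unique short simple root (B_2), so the type is B_2 (the algebra so(5)).

B_2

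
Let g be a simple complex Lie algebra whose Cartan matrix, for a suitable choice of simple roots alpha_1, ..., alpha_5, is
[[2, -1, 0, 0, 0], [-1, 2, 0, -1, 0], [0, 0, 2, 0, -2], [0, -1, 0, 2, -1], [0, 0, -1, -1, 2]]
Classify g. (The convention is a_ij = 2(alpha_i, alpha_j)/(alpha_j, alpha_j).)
C5

The matrix has rank 5 with 2's on the diagonal. Reading the off-diagonal entries as Dynkin edges (a single edge where a_ij = a_ji = -1; a double or triple edge where a_ij * a_ji = 2 or 3), the diagram is a chain of 5 nodes with a double edge at one end; the terminal node there is the unique long simple root (C_5). One simple-root ordering that puts it in standard form is (alpha_1, alpha_2, alpha_4, alpha_5, alpha_3). So the algebra is type C_5, i.e. sp(10).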